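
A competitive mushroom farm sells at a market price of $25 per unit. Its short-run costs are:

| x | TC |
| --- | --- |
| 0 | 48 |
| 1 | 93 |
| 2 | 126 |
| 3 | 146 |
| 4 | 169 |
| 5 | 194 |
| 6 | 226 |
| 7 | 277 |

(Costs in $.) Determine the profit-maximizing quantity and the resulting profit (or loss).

x = 0 (shut down); profit = -$48

Compute π = P·x − TC at each output: x=0: -48; x=1: -68; x=2: -76; x=3: -71; x=4: -69; x=5: -69; x=6: -76; x=7: -102.
Profit is highest at x = 0. Equivalently, the lowest AVC in the table is 146/5 ≈ $29.20 at x = 5, and P = $25 falls below it — price never covers variable cost, so the firm shuts down and loses only its fixed cost.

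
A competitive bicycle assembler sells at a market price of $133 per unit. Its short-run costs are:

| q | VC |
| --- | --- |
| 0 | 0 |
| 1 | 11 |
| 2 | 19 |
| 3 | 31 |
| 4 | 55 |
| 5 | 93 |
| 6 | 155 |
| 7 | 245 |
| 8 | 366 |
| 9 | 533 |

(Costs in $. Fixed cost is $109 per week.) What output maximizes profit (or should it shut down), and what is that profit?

Compute π = P·q − TC at each output: q=0: -109; q=1: 13; q=2: 138; q=3: 259; q=4: 368; q=5: 463; q=6: 534; q=7: 577; q=8: 589; q=9: 555.
Profit is maximized at q = 8. AVC there is 366/8 = $45.75 ≤ P, so producing beats shutting down (which would give -$109).

q = 8; profit = $589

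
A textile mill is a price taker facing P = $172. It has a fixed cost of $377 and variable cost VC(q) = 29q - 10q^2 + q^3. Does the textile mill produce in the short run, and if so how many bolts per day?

Variable cost is VC = 29q - 10q^2 + q^3, so AVC = VC/q = 29 - 10q + q^2 and MC = dTC/dq = 29 - 20q + 3q^2.
The AVC parabola has its vertex at q = 10/2 = 5, where AVC = 29 - 10·5 + 5^2 = $4.
Because $172 ≥ $4, revenue can cover variable cost; the firm operates.
P = MC gives -143 - 20q + 3q^2 = 0, with roots -13/3 and 11. Take the larger (rising MC): q* = 11.
Check: AVC at q = 11 is $40 ≤ P, so revenue covers variable cost.
Profit = P·q − TC = 172·11 − 817 = $1075.

Produce at q = 11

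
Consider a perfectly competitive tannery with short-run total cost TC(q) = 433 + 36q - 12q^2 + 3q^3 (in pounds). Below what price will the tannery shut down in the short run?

Short-run supply begins at min AVC. From VC = 36q - 12q^2 + 3q^3, AVC = 36 - 12q + 3q^2.
dAVC/dq = -12 + 6q = 0 gives q = 2. min AVC = 36 - 12·2 + 3·2^2 = 24.
The firm shuts down for any P below £24.

£24 per unit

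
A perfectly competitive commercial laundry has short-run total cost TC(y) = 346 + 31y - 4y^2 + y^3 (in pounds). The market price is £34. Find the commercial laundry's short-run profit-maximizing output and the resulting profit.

AVC = 31 - 4y + y^2 has its minimum £27 at y = 2; price £34 clears that bar, so the firm operates.
With MC = 31 - 8y + 3y^2, P = MC on the upward-sloping part at y* = 3.
TR = 34·3 = 102. TC = 346 + 84 = 430. Profit = 102 − 430 = -£328.
By producing, the firm covers all variable cost plus £18 of fixed cost; shutting down would lose the full £346.

Profit = -£328 at y = 3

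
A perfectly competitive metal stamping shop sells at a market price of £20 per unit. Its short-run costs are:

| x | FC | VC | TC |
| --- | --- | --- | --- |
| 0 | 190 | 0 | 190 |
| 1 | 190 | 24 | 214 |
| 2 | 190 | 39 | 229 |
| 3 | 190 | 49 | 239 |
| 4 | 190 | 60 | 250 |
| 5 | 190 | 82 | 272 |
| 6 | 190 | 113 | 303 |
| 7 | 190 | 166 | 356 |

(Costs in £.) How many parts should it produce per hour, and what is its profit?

Compute π = P·x − TC at each output: x=0: -190; x=1: -194; x=2: -189; x=3: -179; x=4: -170; x=5: -172; x=6: -183; x=7: -216.
Profit is maximized at x = 4. AVC there is 60/4 = £15 ≤ P, so producing beats shutting down (which would give -£190).

x = 4; profit = -£170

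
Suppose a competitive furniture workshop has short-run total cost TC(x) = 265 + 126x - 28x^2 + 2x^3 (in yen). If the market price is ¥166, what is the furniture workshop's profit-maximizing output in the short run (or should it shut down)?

Produce at x = 10

Variable cost is VC = 126x - 28x^2 + 2x^3, so AVC = VC/x = 126 - 28x + 2x^2 and MC = dTC/dx = 126 - 56x + 6x^2.
AVC is minimized where dAVC/dx = -28 + 4x = 0, at x = 7; min AVC = 126 - 28·7 + 2·7^2 = ¥28.
Because ¥166 ≥ ¥28, revenue can cover variable cost; the firm operates.
P = MC gives -40 - 56x + 6x^2 = 0, with roots -2/3 and 10. Take the larger (rising MC): x* = 10.
Check: AVC at x = 10 is ¥46 ≤ P, so revenue covers variable cost.
Profit = P·x − TC = 166·10 − 725 = ¥935.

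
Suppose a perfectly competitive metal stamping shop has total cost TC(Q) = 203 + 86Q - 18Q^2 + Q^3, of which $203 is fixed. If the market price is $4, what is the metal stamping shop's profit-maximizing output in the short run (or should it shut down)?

From TC, MC = TC'(Q) = 86 - 36Q + 3Q^2 and AVC = VC/Q = 86 - 18Q + Q^2.
AVC is minimized where dAVC/dQ = -18 + 2Q = 0, at Q = 9; min AVC = 86 - 18·9 + 9^2 = $5.
P = $4 lies below min AVC = $5; no output level covers variable cost.
Shutting down limits the loss to fixed cost, $203.

Shut down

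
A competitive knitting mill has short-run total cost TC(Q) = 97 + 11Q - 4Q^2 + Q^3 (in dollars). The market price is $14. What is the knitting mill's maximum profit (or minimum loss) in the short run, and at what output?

AVC = 11 - 4Q + Q^2; min AVC = $7 at Q = 2. Since P = $14 ≥ min AVC, the firm produces.
MC = 11 - 8Q + 3Q^2. Setting P = MC and taking the root on the rising branch gives Q* = 3.
TR = 14·3 = 42. TC = 97 + 24 = 121. Profit = 42 − 121 = -$79.
That loss of $79 beats the $97 the firm would lose by shutting down; producing recovers $18 of fixed cost.

Profit = -$79 at Q = 3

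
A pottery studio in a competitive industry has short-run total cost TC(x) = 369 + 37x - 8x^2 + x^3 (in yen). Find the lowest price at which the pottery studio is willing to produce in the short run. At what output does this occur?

The firm shuts down when price falls below the minimum of average variable cost. AVC = VC/x = 37 - 8x + x^2.
dAVC/dx = -8 + 2x = 0 gives x = 4. min AVC = 37 - 8·4 + 4^2 = 21.
For P < ¥21 the firm produces nothing.

¥21 per unit, at x = 4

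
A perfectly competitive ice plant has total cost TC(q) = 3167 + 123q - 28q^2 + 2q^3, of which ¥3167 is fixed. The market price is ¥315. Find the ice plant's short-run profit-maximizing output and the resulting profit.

Profit = -¥287 at q = 12

AVC = 123 - 28q + 2q^2 has its minimum ¥25 at q = 7; price ¥315 clears that bar, so the firm operates.
With MC = 123 - 56q + 6q^2, P = MC on the upward-sloping part at q* = 12.
TR = 315·12 = 3780. TC = 3167 + 900 = 4067. Profit = 3780 − 4067 = -¥287.
That loss of ¥287 beats the ¥3167 the firm would lose by shutting down; producing recovers ¥2880 of fixed cost.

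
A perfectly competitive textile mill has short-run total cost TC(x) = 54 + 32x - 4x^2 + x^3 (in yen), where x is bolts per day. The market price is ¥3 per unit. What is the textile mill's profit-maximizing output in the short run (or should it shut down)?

Shut down

Variable cost is VC = 32x - 4x^2 + x^3, so AVC = VC/x = 32 - 4x + x^2 and MC = dTC/dx = 32 - 8x + 3x^2.
The AVC parabola has its vertex at x = 4/2 = 2, where AVC = 32 - 4·2 + 2^2 = ¥28.
P = ¥3 lies below min AVC = ¥28; no output level covers variable cost.
Shutting down limits the loss to fixed cost, ¥54.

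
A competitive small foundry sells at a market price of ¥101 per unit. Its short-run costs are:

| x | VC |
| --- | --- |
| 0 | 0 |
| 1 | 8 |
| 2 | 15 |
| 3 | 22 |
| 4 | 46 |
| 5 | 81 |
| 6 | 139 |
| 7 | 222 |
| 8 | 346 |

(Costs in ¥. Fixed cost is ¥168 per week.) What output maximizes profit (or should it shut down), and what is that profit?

x = 7; profit = ¥317

Compute π = P·x − TC at each output: x=0: -168; x=1: -75; x=2: 19; x=3: 113; x=4: 190; x=5: 256; x=6: 299; x=7: 317; x=8: 294.
Profit is maximized at x = 7. AVC there is 222/7 = ¥31.71 ≤ P, so producing beats shutting down (which would give -¥168).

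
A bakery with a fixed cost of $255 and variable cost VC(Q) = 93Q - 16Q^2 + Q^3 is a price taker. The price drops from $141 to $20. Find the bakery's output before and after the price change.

AVC = 93 - 16Q + Q^2, minimized at Q = 8 where min AVC = $29. MC = 93 - 32Q + 3Q^2.
With P = $141 above the shutdown price, P = MC gives Q = 12.
At P = $20 < min AVC = $29, price no longer covers variable cost at any output, so the firm shuts down: Q = 0.

Output falls from 12 to 0 (the firm shuts down)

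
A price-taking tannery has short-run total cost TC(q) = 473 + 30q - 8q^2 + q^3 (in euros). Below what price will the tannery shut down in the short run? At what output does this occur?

€14 per unit, at q = 4

Short-run supply begins at min AVC. From VC = 30q - 8q^2 + q^3, AVC = 30 - 8q + q^2.
At the minimum of AVC, MC = AVC. MC = 30 - 16q + 3q^2; setting MC = AVC gives 2q^2 - 8q = 0, so q = 4. min AVC = 14.
For P < €14 the firm produces nothing.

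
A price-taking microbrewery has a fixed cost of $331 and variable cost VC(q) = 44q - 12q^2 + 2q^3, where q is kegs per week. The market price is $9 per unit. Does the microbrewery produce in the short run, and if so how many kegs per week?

Strip out fixed cost: VC = 44q - 12q^2 + 2q^3. Then AVC = 44 - 12q + 2q^2 and MC = 44 - 24q + 6q^2.
The AVC parabola has its vertex at q = 12/4 = 3, where AVC = 44 - 12·3 + 2·3^2 = $26.
Since P = $9 < min AVC = $26, price fails to cover variable cost at any output.
The firm minimizes its loss by shutting down and losing only its fixed cost of $331.

Shut down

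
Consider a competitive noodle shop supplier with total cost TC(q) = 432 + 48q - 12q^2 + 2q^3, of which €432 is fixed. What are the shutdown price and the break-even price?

Shutdown price = €30; break-even price = €120

AVC = 48 - 12q + 2q^2; minimized at q = 3, giving min AVC = €30. That is the shutdown price.
ATC = 432/q + 48 - 12q + 2q^2. Setting dATC/dq = −432/q^2 − 12 + 4q = 0 gives q = 6 (since 4·6^3 − 12·6^2 = 432).
min ATC = 432/6 + 48 − 12·6 + 2·6^2 = €120. That is the break-even price.
Between these two prices the firm operates at a loss; above €120 it earns a profit.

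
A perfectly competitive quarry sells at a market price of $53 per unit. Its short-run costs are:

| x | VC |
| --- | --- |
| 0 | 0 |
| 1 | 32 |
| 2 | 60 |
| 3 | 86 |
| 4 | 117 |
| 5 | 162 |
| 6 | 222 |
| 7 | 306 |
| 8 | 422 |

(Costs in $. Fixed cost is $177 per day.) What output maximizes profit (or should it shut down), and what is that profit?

x = 5; profit = -$74

Profit at each row (π = 53x − TC): x=0: -177; x=1: -156; x=2: -131; x=3: -104; x=4: -82; x=5: -74; x=6: -81; x=7: -112; x=8: -175.
Profit is maximized at x = 5. AVC there is 162/5 = $32.40 ≤ P, so producing beats shutting down (which would give -$177).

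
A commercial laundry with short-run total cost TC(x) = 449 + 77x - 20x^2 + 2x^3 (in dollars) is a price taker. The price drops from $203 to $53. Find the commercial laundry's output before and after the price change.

AVC = 77 - 20x + 2x^2, minimized at x = 5 where min AVC = $27. MC = 77 - 40x + 6x^2.
At P = $203 ≥ min AVC, set P = MC on the rising branch: x = 9.
At P = $53 ≥ min AVC, set P = MC: x = 6. The firm stays open but cuts output.

Output falls from 9 to 6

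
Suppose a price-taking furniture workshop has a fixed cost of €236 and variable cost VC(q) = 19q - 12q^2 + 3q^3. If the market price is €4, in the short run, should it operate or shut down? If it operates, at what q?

Shut down

Variable cost is VC = 19q - 12q^2 + 3q^3, so AVC = VC/q = 19 - 12q + 3q^2 and MC = dTC/dq = 19 - 24q + 9q^2.
AVC is minimized where dAVC/dq = -12 + 6q = 0, at q = 2; min AVC = 19 - 12·2 + 3·2^2 = €7.
With P < min AVC (€4 < €7), every unit sold adds to the loss.
Best response: produce nothing and absorb the €236 fixed cost.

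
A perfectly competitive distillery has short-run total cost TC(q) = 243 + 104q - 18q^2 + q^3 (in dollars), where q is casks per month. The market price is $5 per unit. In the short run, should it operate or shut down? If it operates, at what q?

Shut down

From TC, MC = TC'(q) = 104 - 36q + 3q^2 and AVC = VC/q = 104 - 18q + q^2.
AVC hits its minimum where MC = AVC, at q = 9, giving min AVC = 104 - 18·9 + 9^2 = $23.
P = $5 lies below min AVC = $23; no output level covers variable cost.
The firm minimizes its loss by shutting down and losing only its fixed cost of $243.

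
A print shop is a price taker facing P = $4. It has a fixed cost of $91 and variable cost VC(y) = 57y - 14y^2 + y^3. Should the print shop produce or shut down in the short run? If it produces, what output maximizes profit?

Variable cost is VC = 57y - 14y^2 + y^3, so AVC = VC/y = 57 - 14y + y^2 and MC = dTC/dy = 57 - 28y + 3y^2.
AVC is minimized where dAVC/dy = -14 + 2y = 0, at y = 7; min AVC = 57 - 14·7 + 7^2 = $8.
Since P = $4 < min AVC = $8, price fails to cover variable cost at any output.
The firm minimizes its loss by shutting down and losing only its fixed cost of $91.

Shut down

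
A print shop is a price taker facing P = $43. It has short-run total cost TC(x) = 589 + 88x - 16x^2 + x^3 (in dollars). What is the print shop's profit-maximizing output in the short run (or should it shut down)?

Strip out fixed cost: VC = 88x - 16x^2 + x^3. Then AVC = 88 - 16x + x^2 and MC = 88 - 32x + 3x^2.
AVC hits its minimum where MC = AVC, at x = 8, giving min AVC = 88 - 16·8 + 8^2 = $24.
Since P = $43 ≥ min AVC = $24, price covers variable cost and the firm should produce.
Solving P = MC: 45 - 32x + 3x^2 = 0 ⇒ x = 5/3 or 9. On the upward-sloping branch, x* = 9.
Check: AVC at x = 9 is $25 ≤ P, so revenue covers variable cost.
Profit = P·x − TC = 43·9 − 814 = -$427, a loss, but smaller than the $589 fixed cost the firm would lose by shutting down.

Produce at x = 9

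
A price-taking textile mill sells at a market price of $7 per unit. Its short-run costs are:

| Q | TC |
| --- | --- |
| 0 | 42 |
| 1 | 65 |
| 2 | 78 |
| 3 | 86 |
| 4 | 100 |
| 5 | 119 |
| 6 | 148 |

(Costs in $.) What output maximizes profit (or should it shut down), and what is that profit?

Q = 0 (shut down); profit = -$42

Tabulate TR − TC: Q=0: -42; Q=1: -58; Q=2: -64; Q=3: -65; Q=4: -72; Q=5: -84; Q=6: -106.
Profit is highest at Q = 0. Equivalently, the lowest AVC in the table is 58/4 ≈ $14.50 at Q = 4, and P = $7 falls below it — price never covers variable cost, so the firm shuts down and loses only its fixed cost.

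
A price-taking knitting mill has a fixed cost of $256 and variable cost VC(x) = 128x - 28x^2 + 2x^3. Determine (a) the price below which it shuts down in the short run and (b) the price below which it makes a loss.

Shutdown price = $30; break-even price = $64

Shutdown price = min AVC. AVC = 128 - 28x + 2x^2, with vertex at x = 7 and minimum $30.
ATC = 256/x + 128 - 28x + 2x^2. Setting dATC/dx = −256/x^2 − 28 + 4x = 0 gives x = 8 (since 4·8^3 − 28·8^2 = 256).
min ATC = 256/8 + 128 − 28·8 + 2·8^2 = $64. That is the break-even price.
Between these two prices the firm operates at a loss; above $64 it earns a profit.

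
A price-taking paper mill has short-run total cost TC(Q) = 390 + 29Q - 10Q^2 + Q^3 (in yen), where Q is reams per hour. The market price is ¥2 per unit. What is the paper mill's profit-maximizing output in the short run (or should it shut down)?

Shut down

Variable cost is VC = 29Q - 10Q^2 + Q^3, so AVC = VC/Q = 29 - 10Q + Q^2 and MC = dTC/dQ = 29 - 20Q + 3Q^2.
AVC hits its minimum where MC = AVC, at Q = 5, giving min AVC = 29 - 10·5 + 5^2 = ¥4.
With P < min AVC (¥2 < ¥4), every unit sold adds to the loss.
Best response: produce nothing and absorb the ¥390 fixed cost.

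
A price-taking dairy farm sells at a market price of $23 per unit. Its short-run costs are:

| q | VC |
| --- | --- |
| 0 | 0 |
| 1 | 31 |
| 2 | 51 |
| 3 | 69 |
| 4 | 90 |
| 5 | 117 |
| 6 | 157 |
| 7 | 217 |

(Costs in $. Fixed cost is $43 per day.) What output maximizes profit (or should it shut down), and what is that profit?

Tabulate TR − TC: q=0: -43; q=1: -51; q=2: -48; q=3: -43; q=4: -41; q=5: -45; q=6: -62; q=7: -99.
Profit is maximized at q = 4. AVC there is 90/4 = $22.50 ≤ P, so producing beats shutting down (which would give -$43).

q = 4; profit = -$41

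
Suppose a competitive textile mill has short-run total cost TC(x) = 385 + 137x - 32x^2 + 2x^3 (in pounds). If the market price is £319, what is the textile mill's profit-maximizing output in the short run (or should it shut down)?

From TC, MC = TC'(x) = 137 - 64x + 6x^2 and AVC = VC/x = 137 - 32x + 2x^2.
The AVC parabola has its vertex at x = 32/4 = 8, where AVC = 137 - 32·8 + 2·8^2 = £9.
P = £319 exceeds min AVC = £9, so the firm stays open.
P = MC gives -182 - 64x + 6x^2 = 0, with roots -7/3 and 13. Take the larger (rising MC): x* = 13.
Check: AVC at x = 13 is £59 ≤ P, so revenue covers variable cost.
Profit = P·x − TC = 319·13 − 1152 = £2995.

Produce at x = 13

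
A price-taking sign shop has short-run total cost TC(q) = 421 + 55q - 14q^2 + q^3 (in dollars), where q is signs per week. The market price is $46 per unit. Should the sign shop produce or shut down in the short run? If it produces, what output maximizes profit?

Variable cost is VC = 55q - 14q^2 + q^3, so AVC = VC/q = 55 - 14q + q^2 and MC = dTC/dq = 55 - 28q + 3q^2.
AVC hits its minimum where MC = AVC, at q = 7, giving min AVC = 55 - 14·7 + 7^2 = $6.
Because $46 ≥ $6, revenue can cover variable cost; the firm operates.
P = MC gives 9 - 28q + 3q^2 = 0, with roots 1/3 and 9. Take the larger (rising MC): q* = 9.
Check: AVC at q = 9 is $10 ≤ P, so revenue covers variable cost.
Profit = P·q − TC = 46·9 − 511 = -$97, a loss, but smaller than the $421 fixed cost the firm would lose by shutting down.

Produce at q = 9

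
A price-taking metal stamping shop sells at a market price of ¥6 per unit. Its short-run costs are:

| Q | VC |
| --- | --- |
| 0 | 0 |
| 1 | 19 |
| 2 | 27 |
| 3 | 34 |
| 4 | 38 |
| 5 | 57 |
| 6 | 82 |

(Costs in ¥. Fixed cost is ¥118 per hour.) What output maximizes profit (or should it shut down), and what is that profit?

Q = 0 (shut down); profit = -¥118

Profit at each row (π = 6Q − TC): Q=0: -118; Q=1: -131; Q=2: -133; Q=3: -134; Q=4: -132; Q=5: -145; Q=6: -164.
Profit is highest at Q = 0. Equivalently, the lowest AVC in the table is 38/4 ≈ ¥9.50 at Q = 4, and P = ¥6 falls below it — price never covers variable cost, so the firm shuts down and loses only its fixed cost.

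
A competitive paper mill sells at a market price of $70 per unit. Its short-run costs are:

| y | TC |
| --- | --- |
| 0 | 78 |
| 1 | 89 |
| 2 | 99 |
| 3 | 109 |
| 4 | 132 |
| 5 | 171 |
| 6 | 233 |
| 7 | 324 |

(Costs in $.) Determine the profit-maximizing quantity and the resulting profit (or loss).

Profit at each row (π = 70y − TC): y=0: -78; y=1: -19; y=2: 41; y=3: 101; y=4: 148; y=5: 179; y=6: 187; y=7: 166.
Profit is maximized at y = 6. AVC there is 155/6 = $25.83 ≤ P, so producing beats shutting down (which would give -$78).

y = 6; profit = $187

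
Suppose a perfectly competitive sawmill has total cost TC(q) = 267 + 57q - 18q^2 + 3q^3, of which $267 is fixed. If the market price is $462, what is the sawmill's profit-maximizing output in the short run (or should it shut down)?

Produce at q = 9

From TC, MC = TC'(q) = 57 - 36q + 9q^2 and AVC = VC/q = 57 - 18q + 3q^2.
The AVC parabola has its vertex at q = 18/6 = 3, where AVC = 57 - 18·3 + 3·3^2 = $30.
P = $462 exceeds min AVC = $30, so the firm stays open.
Solving P = MC: -405 - 36q + 9q^2 = 0 ⇒ q = -5 or 9. On the upward-sloping branch, q* = 9.
Check: AVC at q = 9 is $138 ≤ P, so revenue covers variable cost.
Profit = P·q − TC = 462·9 − 1509 = $2649.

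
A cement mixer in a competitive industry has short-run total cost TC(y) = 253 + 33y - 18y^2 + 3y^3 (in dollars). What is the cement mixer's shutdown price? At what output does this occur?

$6 per unit, at y = 3

Short-run supply begins at min AVC. From VC = 33y - 18y^2 + 3y^3, AVC = 33 - 18y + 3y^2.
At the minimum of AVC, MC = AVC. MC = 33 - 36y + 9y^2; setting MC = AVC gives 6y^2 - 18y = 0, so y = 3. min AVC = 6.
The firm shuts down for any P below $6.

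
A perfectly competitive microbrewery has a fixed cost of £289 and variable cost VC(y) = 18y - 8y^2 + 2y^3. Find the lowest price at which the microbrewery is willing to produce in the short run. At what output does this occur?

£10 per unit, at y = 2

The firm shuts down when price falls below the minimum of average variable cost. AVC = VC/y = 18 - 8y + 2y^2.
At the minimum of AVC, MC = AVC. MC = 18 - 16y + 6y^2; setting MC = AVC gives 4y^2 - 8y = 0, so y = 2. min AVC = 10.
The firm shuts down for any P below £10.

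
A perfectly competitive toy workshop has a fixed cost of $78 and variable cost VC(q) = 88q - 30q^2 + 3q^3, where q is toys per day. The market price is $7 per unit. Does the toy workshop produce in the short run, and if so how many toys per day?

Strip out fixed cost: VC = 88q - 30q^2 + 3q^3. Then AVC = 88 - 30q + 3q^2 and MC = 88 - 60q + 9q^2.
AVC is minimized where dAVC/dq = -30 + 6q = 0, at q = 5; min AVC = 88 - 30·5 + 3·5^2 = $13.
With P < min AVC ($7 < $13), every unit sold adds to the loss.
Best response: produce nothing and absorb the $78 fixed cost.

Shut down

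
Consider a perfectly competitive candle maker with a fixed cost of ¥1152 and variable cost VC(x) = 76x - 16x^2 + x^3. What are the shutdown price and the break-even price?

Shutdown price = ¥12; break-even price = ¥124

Shutdown price = min AVC. AVC = 76 - 16x + x^2, with vertex at x = 8 and minimum ¥12.
ATC = 1152/x + 76 - 16x + x^2. Setting dATC/dx = −1152/x^2 − 16 + 2x = 0 gives x = 12 (since 2·12^3 − 16·12^2 = 1152).
min ATC = 1152/12 + 76 − 16·12 + 12^2 = ¥124. That is the break-even price.
For ¥12 ≤ P < ¥124 the firm produces at a loss; below ¥12 it shuts down.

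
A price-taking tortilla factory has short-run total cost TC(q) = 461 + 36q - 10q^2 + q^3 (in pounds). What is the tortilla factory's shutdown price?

£11 per unit

The shutdown price is the minimum of AVC. VC = 36q - 10q^2 + q^3, so AVC = 36 - 10q + q^2.
dAVC/dq = -10 + 2q = 0 gives q = 5. min AVC = 36 - 10·5 + 5^2 = 11.
The firm shuts down for any P below £11.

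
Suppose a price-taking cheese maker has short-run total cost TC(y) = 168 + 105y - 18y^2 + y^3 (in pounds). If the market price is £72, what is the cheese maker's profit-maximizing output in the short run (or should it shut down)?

Variable cost is VC = 105y - 18y^2 + y^3, so AVC = VC/y = 105 - 18y + y^2 and MC = dTC/dy = 105 - 36y + 3y^2.
AVC hits its minimum where MC = AVC, at y = 9, giving min AVC = 105 - 18·9 + 9^2 = £24.
Because £72 ≥ £24, revenue can cover variable cost; the firm operates.
Solving P = MC: 33 - 36y + 3y^2 = 0 ⇒ y = 1 or 11. On the upward-sloping branch, y* = 11.
Check: AVC at y = 11 is £28 ≤ P, so revenue covers variable cost.
Profit = P·y − TC = 72·11 − 476 = £316.

Produce at y = 11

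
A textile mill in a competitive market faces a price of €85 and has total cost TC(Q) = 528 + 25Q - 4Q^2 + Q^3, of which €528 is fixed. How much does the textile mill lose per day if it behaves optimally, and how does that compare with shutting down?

AVC = 25 - 4Q + Q^2 has its minimum €21 at Q = 2; price €85 clears that bar, so the firm operates.
MC = 25 - 8Q + 3Q^2. Setting P = MC and taking the root on the rising branch gives Q* = 6.
TR = 85·6 = 510. TC = 528 + 222 = 750. Profit = 510 − 750 = -€240.
That loss of €240 beats the €528 the firm would lose by shutting down; producing recovers €288 of fixed cost.

Profit = -€240 at Q = 6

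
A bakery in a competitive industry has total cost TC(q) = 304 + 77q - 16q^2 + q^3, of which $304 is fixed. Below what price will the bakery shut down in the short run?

Short-run supply begins at min AVC. From VC = 77q - 16q^2 + q^3, AVC = 77 - 16q + q^2.
At the minimum of AVC, MC = AVC. MC = 77 - 32q + 3q^2; setting MC = AVC gives 2q^2 - 16q = 0, so q = 8. min AVC = 13.
So the shutdown price is $13.

$13 per unit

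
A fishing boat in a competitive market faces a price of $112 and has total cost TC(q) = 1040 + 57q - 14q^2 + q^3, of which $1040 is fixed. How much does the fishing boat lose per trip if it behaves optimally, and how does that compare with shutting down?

AVC = 57 - 14q + q^2; min AVC = $8 at q = 7. Since P = $112 ≥ min AVC, the firm produces.
MC = 57 - 28q + 3q^2. Setting P = MC and taking the root on the rising branch gives q* = 11.
TR = 112·11 = 1232. TC = 1040 + 264 = 1304. Profit = 1232 − 1304 = -$72.
Shutting down would mean losing the fixed cost of $1040, so operating at a loss of $72 is better by $968.

Profit = -$72 at q = 11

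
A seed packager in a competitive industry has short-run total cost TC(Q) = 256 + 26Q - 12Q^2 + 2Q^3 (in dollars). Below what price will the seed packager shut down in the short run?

The shutdown price is the minimum of AVC. VC = 26Q - 12Q^2 + 2Q^3, so AVC = 26 - 12Q + 2Q^2.
At the minimum of AVC, MC = AVC. MC = 26 - 24Q + 6Q^2; setting MC = AVC gives 4Q^2 - 12Q = 0, so Q = 3. min AVC = 8.
The firm shuts down for any P below $8.

$8 per unit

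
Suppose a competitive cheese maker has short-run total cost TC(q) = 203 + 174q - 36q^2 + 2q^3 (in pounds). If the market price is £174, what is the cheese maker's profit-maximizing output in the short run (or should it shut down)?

Produce at q = 12

Strip out fixed cost: VC = 174q - 36q^2 + 2q^3. Then AVC = 174 - 36q + 2q^2 and MC = 174 - 72q + 6q^2.
AVC hits its minimum where MC = AVC, at q = 9, giving min AVC = 174 - 36·9 + 2·9^2 = £12.
P = £174 exceeds min AVC = £12, so the firm stays open.
Solving P = MC: -72q + 6q^2 = 0 ⇒ q = 0 or 12. On the upward-sloping branch, q* = 12.
Check: AVC at q = 12 is £30 ≤ P, so revenue covers variable cost.
Profit = P·q − TC = 174·12 − 563 = £1525.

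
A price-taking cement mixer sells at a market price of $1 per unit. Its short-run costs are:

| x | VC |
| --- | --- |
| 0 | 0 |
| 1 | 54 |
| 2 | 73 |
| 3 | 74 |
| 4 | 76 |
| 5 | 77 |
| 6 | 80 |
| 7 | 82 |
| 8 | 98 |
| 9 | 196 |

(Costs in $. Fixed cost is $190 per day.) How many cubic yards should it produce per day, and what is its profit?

x = 0 (shut down); profit = -$190

Compute π = P·x − TC at each output: x=0: -190; x=1: -243; x=2: -261; x=3: -261; x=4: -262; x=5: -262; x=6: -264; x=7: -265; x=8: -280; x=9: -377.
Profit is highest at x = 0. Equivalently, the lowest AVC in the table is 82/7 ≈ $11.71 at x = 7, and P = $1 falls below it — price never covers variable cost, so the firm shuts down and loses only its fixed cost.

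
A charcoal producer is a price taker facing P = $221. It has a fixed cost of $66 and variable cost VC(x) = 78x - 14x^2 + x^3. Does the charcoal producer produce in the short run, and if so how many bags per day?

Strip out fixed cost: VC = 78x - 14x^2 + x^3. Then AVC = 78 - 14x + x^2 and MC = 78 - 28x + 3x^2.
AVC is minimized where dAVC/dx = -14 + 2x = 0, at x = 7; min AVC = 78 - 14·7 + 7^2 = $29.
P = $221 exceeds min AVC = $29, so the firm stays open.
P = MC gives -143 - 28x + 3x^2 = 0, with roots -11/3 and 13. Take the larger (rising MC): x* = 13.
Check: AVC at x = 13 is $65 ≤ P, so revenue covers variable cost.
Profit = P·x − TC = 221·13 − 911 = $1962.

Produce at x = 13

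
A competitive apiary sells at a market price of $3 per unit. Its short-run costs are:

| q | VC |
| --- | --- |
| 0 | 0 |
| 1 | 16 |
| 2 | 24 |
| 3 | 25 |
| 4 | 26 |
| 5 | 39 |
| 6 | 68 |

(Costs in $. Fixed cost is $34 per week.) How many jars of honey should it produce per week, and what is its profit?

q = 0 (shut down); profit = -$34

Profit at each row (π = 3q − TC): q=0: -34; q=1: -47; q=2: -52; q=3: -50; q=4: -48; q=5: -58; q=6: -84.
Profit is highest at q = 0. Equivalently, the lowest AVC in the table is 26/4 ≈ $6.50 at q = 4, and P = $3 falls below it — price never covers variable cost, so the firm shuts down and loses only its fixed cost.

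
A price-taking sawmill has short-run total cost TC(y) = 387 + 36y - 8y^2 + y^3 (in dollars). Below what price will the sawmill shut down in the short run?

The shutdown price is the minimum of AVC. VC = 36y - 8y^2 + y^3, so AVC = 36 - 8y + y^2.
At the minimum of AVC, MC = AVC. MC = 36 - 16y + 3y^2; setting MC = AVC gives 2y^2 - 8y = 0, so y = 4. min AVC = 20.
For P < $20 the firm produces nothing.

$20 per unit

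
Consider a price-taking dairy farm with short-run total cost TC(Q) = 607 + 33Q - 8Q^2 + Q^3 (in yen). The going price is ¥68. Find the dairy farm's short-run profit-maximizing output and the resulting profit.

AVC = 33 - 8Q + Q^2 has its minimum ¥17 at Q = 4; price ¥68 clears that bar, so the firm operates.
MC = 33 - 16Q + 3Q^2. Setting P = MC and taking the root on the rising branch gives Q* = 7.
TR = 68·7 = 476. TC = 607 + 182 = 789. Profit = 476 − 789 = -¥313.
By producing, the firm covers all variable cost plus ¥294 of fixed cost; shutting down would lose the full ¥607.

Profit = -¥313 at Q = 7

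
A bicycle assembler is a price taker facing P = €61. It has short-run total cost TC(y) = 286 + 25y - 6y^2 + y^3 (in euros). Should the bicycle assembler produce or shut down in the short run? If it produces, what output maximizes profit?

Produce at y = 6

Variable cost is VC = 25y - 6y^2 + y^3, so AVC = VC/y = 25 - 6y + y^2 and MC = dTC/dy = 25 - 12y + 3y^2.
AVC is minimized where dAVC/dy = -6 + 2y = 0, at y = 3; min AVC = 25 - 6·3 + 3^2 = €16.
Because €61 ≥ €16, revenue can cover variable cost; the firm operates.
Solving P = MC: -36 - 12y + 3y^2 = 0 ⇒ y = -2 or 6. On the upward-sloping branch, y* = 6.
Check: AVC at y = 6 is €25 ≤ P, so revenue covers variable cost.
Profit = P·y − TC = 61·6 − 436 = -€70, a loss, but smaller than the €286 fixed cost the firm would lose by shutting down.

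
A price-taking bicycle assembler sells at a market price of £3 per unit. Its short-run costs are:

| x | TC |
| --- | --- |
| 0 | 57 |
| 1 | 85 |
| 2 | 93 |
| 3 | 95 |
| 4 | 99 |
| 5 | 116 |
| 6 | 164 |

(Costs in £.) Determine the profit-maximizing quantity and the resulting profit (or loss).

x = 0 (shut down); profit = -£57

Profit at each row (π = 3x − TC): x=0: -57; x=1: -82; x=2: -87; x=3: -86; x=4: -87; x=5: -101; x=6: -146.
Profit is highest at x = 0. Equivalently, the lowest AVC in the table is 42/4 ≈ £10.50 at x = 4, and P = £3 falls below it — price never covers variable cost, so the firm shuts down and loses only its fixed cost.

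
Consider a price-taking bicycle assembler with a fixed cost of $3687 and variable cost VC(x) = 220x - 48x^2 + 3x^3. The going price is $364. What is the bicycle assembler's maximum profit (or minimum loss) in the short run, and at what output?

AVC = 220 - 48x + 3x^2 has its minimum $28 at x = 8; price $364 clears that bar, so the firm operates.
With MC = 220 - 96x + 9x^2, P = MC on the upward-sloping part at x* = 12.
TR = 364·12 = 4368. TC = 3687 + 912 = 4599. Profit = 4368 − 4599 = -$231.
By producing, the firm covers all variable cost plus $3456 of fixed cost; shutting down would lose the full $3687.

Profit = -$231 at x = 12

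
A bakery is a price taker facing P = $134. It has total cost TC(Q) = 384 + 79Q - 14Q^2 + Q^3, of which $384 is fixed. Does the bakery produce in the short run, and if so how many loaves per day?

Produce at Q = 11

From TC, MC = TC'(Q) = 79 - 28Q + 3Q^2 and AVC = VC/Q = 79 - 14Q + Q^2.
The AVC parabola has its vertex at Q = 14/2 = 7, where AVC = 79 - 14·7 + 7^2 = $30.
Because $134 ≥ $30, revenue can cover variable cost; the firm operates.
Set P = MC: 134 = 79 - 28Q + 3Q^2 → -55 - 28Q + 3Q^2 = 0. The roots are Q = -5/3 and Q = 11; the profit-maximizing output is on the rising part of MC, so Q* = 11.
Check: AVC at Q = 11 is $46 ≤ P, so revenue covers variable cost.
Profit = P·Q − TC = 134·11 − 890 = $584.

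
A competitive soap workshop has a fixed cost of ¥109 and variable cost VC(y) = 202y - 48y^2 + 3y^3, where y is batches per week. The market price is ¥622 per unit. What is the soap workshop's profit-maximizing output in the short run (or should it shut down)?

Produce at y = 14

From TC, MC = TC'(y) = 202 - 96y + 9y^2 and AVC = VC/y = 202 - 48y + 3y^2.
The AVC parabola has its vertex at y = 48/6 = 8, where AVC = 202 - 48·8 + 3·8^2 = ¥10.
Since P = ¥622 ≥ min AVC = ¥10, price covers variable cost and the firm should produce.
P = MC gives -420 - 96y + 9y^2 = 0, with roots -10/3 and 14. Take the larger (rising MC): y* = 14.
Check: AVC at y = 14 is ¥118 ≤ P, so revenue covers variable cost.
Profit = P·y − TC = 622·14 − 1761 = ¥6947.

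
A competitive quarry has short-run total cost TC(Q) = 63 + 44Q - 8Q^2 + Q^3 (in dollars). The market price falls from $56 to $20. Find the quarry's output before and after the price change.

Output falls from 6 to 0 (the firm shuts down)

AVC = 44 - 8Q + Q^2, minimized at Q = 4 where min AVC = $28. MC = 44 - 16Q + 3Q^2.
With P = $56 above the shutdown price, P = MC gives Q = 6.
At P = $20 < min AVC = $28, price no longer covers variable cost at any output, so the firm shuts down: Q = 0.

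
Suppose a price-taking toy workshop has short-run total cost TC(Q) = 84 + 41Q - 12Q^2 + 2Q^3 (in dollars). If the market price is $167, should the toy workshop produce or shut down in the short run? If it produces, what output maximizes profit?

Produce at Q = 7

From TC, MC = TC'(Q) = 41 - 24Q + 6Q^2 and AVC = VC/Q = 41 - 12Q + 2Q^2.
AVC is minimized where dAVC/dQ = -12 + 4Q = 0, at Q = 3; min AVC = 41 - 12·3 + 2·3^2 = $23.
Because $167 ≥ $23, revenue can cover variable cost; the firm operates.
Solving P = MC: -126 - 24Q + 6Q^2 = 0 ⇒ Q = -3 or 7. On the upward-sloping branch, Q* = 7.
Check: AVC at Q = 7 is $55 ≤ P, so revenue covers variable cost.
Profit = P·Q − TC = 167·7 − 469 = $700.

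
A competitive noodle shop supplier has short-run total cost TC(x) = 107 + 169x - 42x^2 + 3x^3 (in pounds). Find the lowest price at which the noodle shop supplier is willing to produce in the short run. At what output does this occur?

Short-run supply begins at min AVC. From VC = 169x - 42x^2 + 3x^3, AVC = 169 - 42x + 3x^2.
At the minimum of AVC, MC = AVC. MC = 169 - 84x + 9x^2; setting MC = AVC gives 6x^2 - 42x = 0, so x = 7. min AVC = 22.
So the shutdown price is £22.

£22 per unit, at x = 7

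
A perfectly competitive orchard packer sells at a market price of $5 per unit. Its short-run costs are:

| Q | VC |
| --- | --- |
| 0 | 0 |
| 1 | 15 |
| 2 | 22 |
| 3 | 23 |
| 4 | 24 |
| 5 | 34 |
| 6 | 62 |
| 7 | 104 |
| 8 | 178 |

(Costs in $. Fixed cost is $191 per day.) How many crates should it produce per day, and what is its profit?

Profit at each row (π = 5Q − TC): Q=0: -191; Q=1: -201; Q=2: -203; Q=3: -199; Q=4: -195; Q=5: -200; Q=6: -223; Q=7: -260; Q=8: -329.
Profit is highest at Q = 0. Equivalently, the lowest AVC in the table is 24/4 ≈ $6 at Q = 4, and P = $5 falls below it — price never covers variable cost, so the firm shuts down and loses only its fixed cost.

Q = 0 (shut down); profit = -$191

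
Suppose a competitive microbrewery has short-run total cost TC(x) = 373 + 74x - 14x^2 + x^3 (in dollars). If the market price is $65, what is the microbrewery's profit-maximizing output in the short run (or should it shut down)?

Produce at x = 9

From TC, MC = TC'(x) = 74 - 28x + 3x^2 and AVC = VC/x = 74 - 14x + x^2.
The AVC parabola has its vertex at x = 14/2 = 7, where AVC = 74 - 14·7 + 7^2 = $25.
P = $65 exceeds min AVC = $25, so the firm stays open.
P = MC gives 9 - 28x + 3x^2 = 0, with roots 1/3 and 9. Take the larger (rising MC): x* = 9.
Check: AVC at x = 9 is $29 ≤ P, so revenue covers variable cost.
Profit = P·x − TC = 65·9 − 634 = -$49, a loss, but smaller than the $373 fixed cost the firm would lose by shutting down.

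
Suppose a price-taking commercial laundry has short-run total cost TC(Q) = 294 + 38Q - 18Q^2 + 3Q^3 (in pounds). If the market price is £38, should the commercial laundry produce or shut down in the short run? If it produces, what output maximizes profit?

Variable cost is VC = 38Q - 18Q^2 + 3Q^3, so AVC = VC/Q = 38 - 18Q + 3Q^2 and MC = dTC/dQ = 38 - 36Q + 9Q^2.
AVC hits its minimum where MC = AVC, at Q = 3, giving min AVC = 38 - 18·3 + 3·3^2 = £11.
Because £38 ≥ £11, revenue can cover variable cost; the firm operates.
Set P = MC: 38 = 38 - 36Q + 9Q^2 → -36Q + 9Q^2 = 0. The roots are Q = 0 and Q = 4; the profit-maximizing output is on the rising part of MC, so Q* = 4.
Check: AVC at Q = 4 is £14 ≤ P, so revenue covers variable cost.
Profit = P·Q − TC = 38·4 − 350 = -£198, a loss, but smaller than the £294 fixed cost the firm would lose by shutting down.

Produce at Q = 4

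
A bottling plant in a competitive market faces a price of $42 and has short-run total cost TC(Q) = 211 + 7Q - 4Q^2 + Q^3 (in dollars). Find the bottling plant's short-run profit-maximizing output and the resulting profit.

Profit = -$61 at Q = 5

AVC = 7 - 4Q + Q^2 has its minimum $3 at Q = 2; price $42 clears that bar, so the firm operates.
MC = 7 - 8Q + 3Q^2. Setting P = MC and taking the root on the rising branch gives Q* = 5.
TR = 42·5 = 210. TC = 211 + 60 = 271. Profit = 210 − 271 = -$61.
By producing, the firm covers all variable cost plus $150 of fixed cost; shutting down would lose the full $211.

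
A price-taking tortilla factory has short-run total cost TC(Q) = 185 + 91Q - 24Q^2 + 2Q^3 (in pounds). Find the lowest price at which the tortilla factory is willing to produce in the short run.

Short-run supply begins at min AVC. From VC = 91Q - 24Q^2 + 2Q^3, AVC = 91 - 24Q + 2Q^2.
dAVC/dQ = -24 + 4Q = 0 gives Q = 6. min AVC = 91 - 24·6 + 2·6^2 = 19.
So the shutdown price is £19.

£19 per unit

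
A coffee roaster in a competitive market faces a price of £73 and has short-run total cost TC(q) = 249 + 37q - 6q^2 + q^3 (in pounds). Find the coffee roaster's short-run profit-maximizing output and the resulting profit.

AVC = 37 - 6q + q^2; min AVC = £28 at q = 3. Since P = £73 ≥ min AVC, the firm produces.
MC = 37 - 12q + 3q^2. Setting P = MC and taking the root on the rising branch gives q* = 6.
TR = 73·6 = 438. TC = 249 + 222 = 471. Profit = 438 − 471 = -£33.
That loss of £33 beats the £249 the firm would lose by shutting down; producing recovers £216 of fixed cost.

Profit = -£33 at q = 6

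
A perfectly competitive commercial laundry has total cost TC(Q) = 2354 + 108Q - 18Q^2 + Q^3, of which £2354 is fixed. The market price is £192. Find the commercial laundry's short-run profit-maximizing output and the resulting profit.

AVC = 108 - 18Q + Q^2; min AVC = £27 at Q = 9. Since P = £192 ≥ min AVC, the firm produces.
With MC = 108 - 36Q + 3Q^2, P = MC on the upward-sloping part at Q* = 14.
TR = 192·14 = 2688. TC = 2354 + 728 = 3082. Profit = 2688 − 3082 = -£394.
That loss of £394 beats the £2354 the firm would lose by shutting down; producing recovers £1960 of fixed cost.

Profit = -£394 at Q = 14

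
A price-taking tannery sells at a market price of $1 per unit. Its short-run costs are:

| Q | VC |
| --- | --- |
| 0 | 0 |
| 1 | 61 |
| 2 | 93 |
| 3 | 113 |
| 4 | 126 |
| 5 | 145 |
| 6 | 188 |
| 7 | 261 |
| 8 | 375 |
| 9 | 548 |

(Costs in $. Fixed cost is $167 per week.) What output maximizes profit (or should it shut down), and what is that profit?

Compute π = P·Q − TC at each output: Q=0: -167; Q=1: -227; Q=2: -258; Q=3: -277; Q=4: -289; Q=5: -307; Q=6: -349; Q=7: -421; Q=8: -534; Q=9: -706.
Profit is highest at Q = 0. Equivalently, the lowest AVC in the table is 145/5 ≈ $29 at Q = 5, and P = $1 falls below it — price never covers variable cost, so the firm shuts down and loses only its fixed cost.

Q = 0 (shut down); profit = -$167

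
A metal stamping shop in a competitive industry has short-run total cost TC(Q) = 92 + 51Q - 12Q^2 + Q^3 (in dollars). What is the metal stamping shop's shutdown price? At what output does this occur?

The firm shuts down when price falls below the minimum of average variable cost. AVC = VC/Q = 51 - 12Q + Q^2.
At the minimum of AVC, MC = AVC. MC = 51 - 24Q + 3Q^2; setting MC = AVC gives 2Q^2 - 12Q = 0, so Q = 6. min AVC = 15.
The firm shuts down for any P below $15.

$15 per unit, at Q = 6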